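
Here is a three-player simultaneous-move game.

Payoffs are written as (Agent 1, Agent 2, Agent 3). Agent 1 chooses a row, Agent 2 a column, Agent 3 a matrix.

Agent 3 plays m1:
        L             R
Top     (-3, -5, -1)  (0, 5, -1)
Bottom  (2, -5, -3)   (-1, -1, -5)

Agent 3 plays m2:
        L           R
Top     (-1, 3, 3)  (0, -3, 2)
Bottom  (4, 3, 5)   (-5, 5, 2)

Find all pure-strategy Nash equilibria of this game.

There is no pure-strategy Nash equilibrium.

Agent 1 against (L, m1): payoffs -3, 2 → best response Bottom.
Agent 1 against (L, m2): payoffs -1, 4 → best response Bottom.
Agent 1 against (R, m1): payoffs 0, -1 → best response Top.
Agent 1 against (R, m2): payoffs 0, -5 → best response Top.
Agent 2 against (Top, m1): payoffs -5, 5 → best response R.
Agent 2 against (Top, m2): payoffs 3, -3 → best response L.
Agent 2 against (Bottom, m1): payoffs -5, -1 → best response R.
Agent 2 against (Bottom, m2): payoffs 3, 5 → best response R.
Agent 3 against (Top, L): payoffs -1, 3 → best response m2.
Agent 3 against (Top, R): payoffs -1, 2 → best response m2.
Agent 3 against (Bottom, L): payoffs -3, 5 → best response m2.
Agent 3 against (Bottom, R): payoffs -5, 2 → best response m2.
No profile is a mutual best response for all players.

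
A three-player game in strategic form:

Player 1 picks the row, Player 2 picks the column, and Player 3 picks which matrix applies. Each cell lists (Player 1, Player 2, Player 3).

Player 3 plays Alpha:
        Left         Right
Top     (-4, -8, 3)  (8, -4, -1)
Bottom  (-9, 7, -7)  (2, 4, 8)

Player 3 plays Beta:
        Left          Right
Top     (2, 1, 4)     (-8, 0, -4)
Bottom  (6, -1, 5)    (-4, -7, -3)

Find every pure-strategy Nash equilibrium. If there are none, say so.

Mark each player's best response to every combination of opponents' strategies; a profile where every player is best-responding is a pure Nash equilibrium.
Player 1 against (Left, Alpha): payoffs -4, -9 → best response Top.
Player 1 against (Left, Beta): payoffs 2, 6 → best response Bottom.
Player 1 against (Right, Alpha): payoffs 8, 2 → best response Top.
Player 1 against (Right, Beta): payoffs -8, -4 → best response Bottom.
Player 2 against (Top, Alpha): payoffs -8, -4 → best response Right.
Player 2 against (Top, Beta): payoffs 1, 0 → best response Left.
Player 2 against (Bottom, Alpha): payoffs 7, 4 → best response Left.
Player 2 against (Bottom, Beta): payoffs -1, -7 → best response Left.
Player 3 against (Top, Left): payoffs 3, 4 → best response Beta.
Player 3 against (Top, Right): payoffs -1, -4 → best response Alpha.
Player 3 against (Bottom, Left): payoffs -7, 5 → best response Beta.
Player 3 against (Bottom, Right): payoffs 8, -3 → best response Alpha.
Mutual best responses: (Top, Right, Alpha); (Bottom, Left, Beta).

The pure Nash equilibria are (Top, Right, Alpha), (Bottom, Left, Beta).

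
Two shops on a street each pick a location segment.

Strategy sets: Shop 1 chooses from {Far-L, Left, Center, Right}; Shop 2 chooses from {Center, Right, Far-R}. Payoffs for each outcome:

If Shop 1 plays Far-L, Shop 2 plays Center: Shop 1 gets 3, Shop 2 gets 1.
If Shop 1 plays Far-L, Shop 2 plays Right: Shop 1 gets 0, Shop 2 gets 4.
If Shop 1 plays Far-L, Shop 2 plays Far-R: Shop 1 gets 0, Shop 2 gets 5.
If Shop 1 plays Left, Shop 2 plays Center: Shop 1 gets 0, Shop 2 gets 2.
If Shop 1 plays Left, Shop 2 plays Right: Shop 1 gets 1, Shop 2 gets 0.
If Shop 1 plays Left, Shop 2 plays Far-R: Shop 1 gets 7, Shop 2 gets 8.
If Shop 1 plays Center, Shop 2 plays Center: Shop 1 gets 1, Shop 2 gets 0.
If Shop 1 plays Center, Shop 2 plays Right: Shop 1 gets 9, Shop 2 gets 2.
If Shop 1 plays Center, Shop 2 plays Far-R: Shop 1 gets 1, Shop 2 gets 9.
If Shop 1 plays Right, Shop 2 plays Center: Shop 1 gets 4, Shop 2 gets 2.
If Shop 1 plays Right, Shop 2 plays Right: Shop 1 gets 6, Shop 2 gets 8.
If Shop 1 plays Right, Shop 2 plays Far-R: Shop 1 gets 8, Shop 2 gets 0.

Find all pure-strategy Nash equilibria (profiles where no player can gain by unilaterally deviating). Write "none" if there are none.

none

Shop 1 against Center: payoffs 3, 0, 1, 4 → best response Right.
Shop 1 against Right: payoffs 0, 1, 9, 6 → best response Center.
Shop 1 against Far-R: payoffs 0, 7, 1, 8 → best response Right.
Shop 2 against Far-L: payoffs 1, 4, 5 → best response Far-R.
Shop 2 against Left: payoffs 2, 0, 8 → best response Far-R.
Shop 2 against Center: payoffs 0, 2, 9 → best response Far-R.
Shop 2 against Right: payoffs 2, 8, 0 → best response Right.
No profile is a mutual best response for all players.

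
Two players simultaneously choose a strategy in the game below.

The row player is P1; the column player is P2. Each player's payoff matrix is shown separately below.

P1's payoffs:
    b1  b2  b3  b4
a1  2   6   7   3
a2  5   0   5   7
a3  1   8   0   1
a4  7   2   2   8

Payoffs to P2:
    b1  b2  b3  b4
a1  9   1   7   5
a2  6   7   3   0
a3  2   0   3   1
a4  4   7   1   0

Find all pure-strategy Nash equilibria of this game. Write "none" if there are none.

none

(a1, b1): P1 can switch to a2 (2 → 5). Not NE.
(a1, b2): P1 can switch to a3 (6 → 8). Not NE.
(a1, b3): P2 can switch to b1 (7 → 9). Not NE.
(a1, b4): P1 can switch to a2 (3 → 7). Not NE.
(a2, b1): P1 can switch to a4 (5 → 7). Not NE.
(a2, b2): P1 can switch to a1 (0 → 6). Not NE.
(a2, b3): P1 can switch to a1 (5 → 7). Not NE.
(a2, b4): P1 can switch to a4 (7 → 8). Not NE.
(The remaining 8 profiles each have a profitable deviation by the same check.)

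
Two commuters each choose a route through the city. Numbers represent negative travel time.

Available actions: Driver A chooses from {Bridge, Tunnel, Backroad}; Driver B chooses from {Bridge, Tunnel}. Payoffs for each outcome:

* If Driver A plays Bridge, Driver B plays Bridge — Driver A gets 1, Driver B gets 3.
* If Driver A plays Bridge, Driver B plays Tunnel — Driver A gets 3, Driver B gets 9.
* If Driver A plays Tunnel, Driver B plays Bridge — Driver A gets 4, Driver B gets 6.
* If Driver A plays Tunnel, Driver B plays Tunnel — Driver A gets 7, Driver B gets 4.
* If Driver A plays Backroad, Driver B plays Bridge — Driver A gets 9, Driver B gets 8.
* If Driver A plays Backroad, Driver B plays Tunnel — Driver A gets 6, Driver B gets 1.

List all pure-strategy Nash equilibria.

The unique pure-strategy Nash equilibrium is (Backroad, Bridge).

(Bridge, Bridge): Driver A can switch to Tunnel (1 → 4). Not NE.
(Bridge, Tunnel): Driver A can switch to Tunnel (3 → 7). Not NE.
(Tunnel, Bridge): Driver A can switch to Backroad (4 → 9). Not NE.
(Tunnel, Tunnel): Driver B can switch to Bridge (4 → 6). Not NE.
(Backroad, Bridge): Driver A gets 9, best alternative 4; Driver B gets 8, best alternative 1. No profitable deviation — NE.
(Backroad, Tunnel): Driver A can switch to Tunnel (6 → 7). Not NE.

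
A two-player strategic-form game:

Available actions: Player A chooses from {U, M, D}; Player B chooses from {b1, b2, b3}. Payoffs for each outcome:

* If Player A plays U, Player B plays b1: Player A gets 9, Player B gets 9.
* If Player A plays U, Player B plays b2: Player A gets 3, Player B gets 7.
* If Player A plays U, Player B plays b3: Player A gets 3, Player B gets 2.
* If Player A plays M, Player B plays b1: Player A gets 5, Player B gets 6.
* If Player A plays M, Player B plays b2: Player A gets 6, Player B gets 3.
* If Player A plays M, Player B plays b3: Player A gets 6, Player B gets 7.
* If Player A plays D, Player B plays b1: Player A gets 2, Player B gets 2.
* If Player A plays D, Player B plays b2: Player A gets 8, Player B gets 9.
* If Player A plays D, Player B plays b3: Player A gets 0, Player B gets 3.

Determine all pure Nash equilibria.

(U, b1); (M, b3); (D, b2)

Mark each player's best response to every combination of opponents' strategies; a profile where every player is best-responding is a pure Nash equilibrium.
Player A against b1: payoffs 9, 5, 2 → best response U.
Player A against b2: payoffs 3, 6, 8 → best response D.
Player A against b3: payoffs 3, 6, 0 → best response M.
Player B against U: payoffs 9, 7, 2 → best response b1.
Player B against M: payoffs 6, 3, 7 → best response b3.
Player B against D: payoffs 2, 9, 3 → best response b2.
Mutual best responses: (U, b1); (M, b3); (D, b2).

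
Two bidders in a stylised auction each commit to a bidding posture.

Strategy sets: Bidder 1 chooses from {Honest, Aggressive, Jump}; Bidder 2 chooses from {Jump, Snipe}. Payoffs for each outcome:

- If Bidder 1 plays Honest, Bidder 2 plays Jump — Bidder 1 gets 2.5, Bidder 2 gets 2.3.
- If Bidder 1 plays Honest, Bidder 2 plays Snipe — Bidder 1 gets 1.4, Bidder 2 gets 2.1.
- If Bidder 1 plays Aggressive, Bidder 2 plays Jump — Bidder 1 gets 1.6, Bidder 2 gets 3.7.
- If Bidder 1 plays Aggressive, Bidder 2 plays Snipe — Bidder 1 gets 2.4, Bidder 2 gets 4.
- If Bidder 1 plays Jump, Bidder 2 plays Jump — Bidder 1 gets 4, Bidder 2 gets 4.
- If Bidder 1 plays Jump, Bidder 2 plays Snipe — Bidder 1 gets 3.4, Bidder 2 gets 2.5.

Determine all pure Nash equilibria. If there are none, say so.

(Honest, Jump): Bidder 1 can switch to Jump (2.5 → 4). Not NE.
(Honest, Snipe): Bidder 1 can switch to Aggressive (1.4 → 2.4). Not NE.
(Aggressive, Jump): Bidder 1 can switch to Honest (1.6 → 2.5). Not NE.
(Aggressive, Snipe): Bidder 1 can switch to Jump (2.4 → 3.4). Not NE.
(Jump, Jump): Bidder 1 gets 4, best alternative 2.5; Bidder 2 gets 4, best alternative 2.5. No profitable deviation — NE.
(Jump, Snipe): Bidder 2 can switch to Jump (2.5 → 4). Not NE.

The unique pure-strategy Nash equilibrium is (Jump, Jump).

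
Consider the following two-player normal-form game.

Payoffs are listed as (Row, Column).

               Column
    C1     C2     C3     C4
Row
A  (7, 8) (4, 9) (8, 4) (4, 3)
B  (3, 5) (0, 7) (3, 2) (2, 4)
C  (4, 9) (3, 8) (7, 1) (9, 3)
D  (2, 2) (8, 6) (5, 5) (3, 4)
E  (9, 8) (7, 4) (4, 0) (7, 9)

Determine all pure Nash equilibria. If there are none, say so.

(D, C2)

Row against C1: payoffs 7, 3, 4, 2, 9 → best response E.
Row against C2: payoffs 4, 0, 3, 8, 7 → best response D.
Row against C3: payoffs 8, 3, 7, 5, 4 → best response A.
Row against C4: payoffs 4, 2, 9, 3, 7 → best response C.
Column against A: payoffs 8, 9, 4, 3 → best response C2.
Column against B: payoffs 5, 7, 2, 4 → best response C2.
Column against C: payoffs 9, 8, 1, 3 → best response C1.
Column against D: payoffs 2, 6, 5, 4 → best response C2.
Column against E: payoffs 8, 4, 0, 9 → best response C4.
Mutual best responses: (D, C2).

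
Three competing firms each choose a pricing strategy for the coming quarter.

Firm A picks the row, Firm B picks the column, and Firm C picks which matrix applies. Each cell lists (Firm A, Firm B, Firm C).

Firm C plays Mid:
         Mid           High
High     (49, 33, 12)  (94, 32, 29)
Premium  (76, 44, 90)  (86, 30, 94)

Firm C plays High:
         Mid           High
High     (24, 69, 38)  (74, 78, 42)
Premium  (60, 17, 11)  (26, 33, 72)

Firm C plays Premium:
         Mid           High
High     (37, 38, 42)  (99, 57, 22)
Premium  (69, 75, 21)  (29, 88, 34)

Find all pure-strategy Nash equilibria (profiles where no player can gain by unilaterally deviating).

(High, Mid, Mid): Firm A can switch to Premium (49 → 76). Not NE.
(High, Mid, High): Firm A can switch to Premium (24 → 60). Not NE.
(High, Mid, Premium): Firm A can switch to Premium (37 → 69). Not NE.
(High, High, Mid): Firm B can switch to Mid (32 → 33). Not NE.
(High, High, High): Firm A gets 74, best alternative 26; Firm B gets 78, best alternative 69; Firm C gets 42, best alternative 29. No profitable deviation — NE.
(High, High, Premium): Firm C can switch to Mid (22 → 29). Not NE.
(Premium, Mid, Mid): Firm A gets 76, best alternative 49; Firm B gets 44, best alternative 30; Firm C gets 90, best alternative 21. No profitable deviation — NE.
(Premium, Mid, High): Firm B can switch to High (17 → 33). Not NE.
(Premium, Mid, Premium): Firm B can switch to High (75 → 88). Not NE.
(Premium, High, Mid): Firm A can switch to High (86 → 94). Not NE.
(Premium, High, High): Firm A can switch to High (26 → 74). Not NE.
(Premium, High, Premium): Firm A can switch to High (29 → 99). Not NE.

(High, High, High); (Premium, Mid, Mid)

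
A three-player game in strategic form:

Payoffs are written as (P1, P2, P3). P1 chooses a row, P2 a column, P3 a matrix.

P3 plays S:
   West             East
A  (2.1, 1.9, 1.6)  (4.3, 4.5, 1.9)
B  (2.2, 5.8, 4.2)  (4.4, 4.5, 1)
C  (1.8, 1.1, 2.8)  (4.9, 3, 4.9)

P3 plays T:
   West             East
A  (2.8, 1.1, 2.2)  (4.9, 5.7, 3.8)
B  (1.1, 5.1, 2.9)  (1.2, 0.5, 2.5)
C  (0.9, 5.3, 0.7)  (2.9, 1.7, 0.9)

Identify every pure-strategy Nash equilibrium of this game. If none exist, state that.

P1 against (West, S): payoffs 2.1, 2.2, 1.8 → best response B.
P1 against (West, T): payoffs 2.8, 1.1, 0.9 → best response A.
P1 against (East, S): payoffs 4.3, 4.4, 4.9 → best response C.
P1 against (East, T): payoffs 4.9, 1.2, 2.9 → best response A.
P2 against (A, S): payoffs 1.9, 4.5 → best response East.
P2 against (A, T): payoffs 1.1, 5.7 → best response East.
P2 against (B, S): payoffs 5.8, 4.5 → best response West.
P2 against (B, T): payoffs 5.1, 0.5 → best response West.
P2 against (C, S): payoffs 1.1, 3 → best response East.
P2 against (C, T): payoffs 5.3, 1.7 → best response West.
P3 against (A, West): payoffs 1.6, 2.2 → best response T.
P3 against (A, East): payoffs 1.9, 3.8 → best response T.
P3 against (B, West): payoffs 4.2, 2.9 → best response S.
P3 against (B, East): payoffs 1, 2.5 → best response T.
P3 against (C, West): payoffs 2.8, 0.7 → best response S.
P3 against (C, East): payoffs 4.9, 0.9 → best response S.
Mutual best responses: (A, East, T); (B, West, S); (C, East, S).

The pure Nash equilibria are (A, East, T), (B, West, S), (C, East, S).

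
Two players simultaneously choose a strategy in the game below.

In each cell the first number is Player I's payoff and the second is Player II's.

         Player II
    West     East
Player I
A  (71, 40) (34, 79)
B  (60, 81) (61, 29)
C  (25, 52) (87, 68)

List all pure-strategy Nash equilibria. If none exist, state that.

Mark each player's best response to every combination of opponents' strategies; a profile where every player is best-responding is a pure Nash equilibrium.
Player I against West: payoffs 71, 60, 25 → best response A.
Player I against East: payoffs 34, 61, 87 → best response C.
Player II against A: payoffs 40, 79 → best response East.
Player II against B: payoffs 81, 29 → best response West.
Player II against C: payoffs 52, 68 → best response East.
Mutual best responses: (C, East).

The unique pure-strategy Nash equilibrium is (C, East).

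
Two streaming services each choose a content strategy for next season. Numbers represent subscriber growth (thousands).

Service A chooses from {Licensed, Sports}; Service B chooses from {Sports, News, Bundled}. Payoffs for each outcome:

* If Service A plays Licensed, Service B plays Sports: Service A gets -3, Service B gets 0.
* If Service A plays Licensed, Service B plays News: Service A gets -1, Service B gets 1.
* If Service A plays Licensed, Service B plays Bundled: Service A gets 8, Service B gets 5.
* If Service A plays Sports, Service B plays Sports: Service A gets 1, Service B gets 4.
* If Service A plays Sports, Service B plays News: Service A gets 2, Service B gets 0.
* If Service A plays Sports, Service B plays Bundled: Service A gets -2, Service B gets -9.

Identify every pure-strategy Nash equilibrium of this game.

For each player, find the best response to each opponent profile; mutual best responses are the pure NE.
Service A against Sports: payoffs -3, 1 → best response Sports.
Service A against News: payoffs -1, 2 → best response Sports.
Service A against Bundled: payoffs 8, -2 → best response Licensed.
Service B against Licensed: payoffs 0, 1, 5 → best response Bundled.
Service B against Sports: payoffs 4, 0, -9 → best response Sports.
Mutual best responses: (Licensed, Bundled); (Sports, Sports).

Pure-strategy Nash equilibria: (Licensed, Bundled) and (Sports, Sports)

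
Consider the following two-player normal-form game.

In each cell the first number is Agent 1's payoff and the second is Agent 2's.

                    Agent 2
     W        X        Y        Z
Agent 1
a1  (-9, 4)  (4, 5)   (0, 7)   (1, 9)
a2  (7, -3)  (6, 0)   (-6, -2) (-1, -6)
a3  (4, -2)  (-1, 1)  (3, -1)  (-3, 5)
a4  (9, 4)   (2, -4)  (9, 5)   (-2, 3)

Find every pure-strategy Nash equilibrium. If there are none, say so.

Agent 1 against W: payoffs -9, 7, 4, 9 → best response a4.
Agent 1 against X: payoffs 4, 6, -1, 2 → best response a2.
Agent 1 against Y: payoffs 0, -6, 3, 9 → best response a4.
Agent 1 against Z: payoffs 1, -1, -3, -2 → best response a1.
Agent 2 against a1: payoffs 4, 5, 7, 9 → best response Z.
Agent 2 against a2: payoffs -3, 0, -2, -6 → best response X.
Agent 2 against a3: payoffs -2, 1, -1, 5 → best response Z.
Agent 2 against a4: payoffs 4, -4, 5, 3 → best response Y.
Mutual best responses: (a1, Z); (a2, X); (a4, Y).

Pure-strategy Nash equilibria: (a1, Z) and (a2, X) and (a4, Y)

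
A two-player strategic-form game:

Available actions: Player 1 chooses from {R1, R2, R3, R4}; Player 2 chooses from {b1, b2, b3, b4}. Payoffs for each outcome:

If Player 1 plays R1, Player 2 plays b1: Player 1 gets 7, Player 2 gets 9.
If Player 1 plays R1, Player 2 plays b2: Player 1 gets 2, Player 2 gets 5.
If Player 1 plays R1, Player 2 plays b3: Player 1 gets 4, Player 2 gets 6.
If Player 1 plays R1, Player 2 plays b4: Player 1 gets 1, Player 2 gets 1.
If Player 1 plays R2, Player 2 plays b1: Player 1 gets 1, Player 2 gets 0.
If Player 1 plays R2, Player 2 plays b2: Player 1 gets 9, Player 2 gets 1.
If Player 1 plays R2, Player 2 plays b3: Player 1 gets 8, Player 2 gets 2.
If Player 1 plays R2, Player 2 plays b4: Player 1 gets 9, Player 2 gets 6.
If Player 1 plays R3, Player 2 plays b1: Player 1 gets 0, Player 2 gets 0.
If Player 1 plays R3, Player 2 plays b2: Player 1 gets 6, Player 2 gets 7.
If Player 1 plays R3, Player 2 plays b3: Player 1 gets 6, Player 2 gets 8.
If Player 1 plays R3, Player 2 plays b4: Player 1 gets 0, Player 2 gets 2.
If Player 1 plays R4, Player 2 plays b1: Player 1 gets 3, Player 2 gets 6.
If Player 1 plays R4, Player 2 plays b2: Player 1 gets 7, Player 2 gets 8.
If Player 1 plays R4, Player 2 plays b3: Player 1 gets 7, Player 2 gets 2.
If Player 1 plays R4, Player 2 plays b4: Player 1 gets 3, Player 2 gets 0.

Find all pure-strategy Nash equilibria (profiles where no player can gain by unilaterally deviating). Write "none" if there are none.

(R1, b1): Player 1 gets 7, best alternative 3; Player 2 gets 9, best alternative 6. No profitable deviation — NE.
(R1, b2): Player 1 can switch to R2 (2 → 9). Not NE.
(R1, b3): Player 1 can switch to R2 (4 → 8). Not NE.
(R1, b4): Player 1 can switch to R2 (1 → 9). Not NE.
(R2, b1): Player 1 can switch to R1 (1 → 7). Not NE.
(R2, b2): Player 2 can switch to b3 (1 → 2). Not NE.
(R2, b3): Player 2 can switch to b4 (2 → 6). Not NE.
(R2, b4): Player 1 gets 9, best alternative 3; Player 2 gets 6, best alternative 2. No profitable deviation — NE.
(R3, b1): Player 1 can switch to R1 (0 → 7). Not NE.
(R3, b2): Player 1 can switch to R2 (6 → 9). Not NE.
(R3, b3): Player 1 can switch to R2 (6 → 8). Not NE.
(R3, b4): Player 1 can switch to R1 (0 → 1). Not NE.
(The remaining 4 profiles each have a profitable deviation by the same check.)

The pure Nash equilibria are (R1, b1) and (R2, b4).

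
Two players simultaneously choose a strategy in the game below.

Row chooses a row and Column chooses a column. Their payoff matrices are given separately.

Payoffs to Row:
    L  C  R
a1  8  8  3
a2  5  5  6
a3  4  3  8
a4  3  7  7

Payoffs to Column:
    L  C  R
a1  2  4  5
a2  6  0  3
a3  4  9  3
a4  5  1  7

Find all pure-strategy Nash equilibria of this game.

For each player, find the best response to each opponent profile; mutual best responses are the pure NE.
Row against L: payoffs 8, 5, 4, 3 → best response a1.
Row against C: payoffs 8, 5, 3, 7 → best response a1.
Row against R: payoffs 3, 6, 8, 7 → best response a3.
Column against a1: payoffs 2, 4, 5 → best response R.
Column against a2: payoffs 6, 0, 3 → best response L.
Column against a3: payoffs 4, 9, 3 → best response C.
Column against a4: payoffs 5, 1, 7 → best response R.
No profile is a mutual best response for all players.

This game has no pure Nash equilibrium.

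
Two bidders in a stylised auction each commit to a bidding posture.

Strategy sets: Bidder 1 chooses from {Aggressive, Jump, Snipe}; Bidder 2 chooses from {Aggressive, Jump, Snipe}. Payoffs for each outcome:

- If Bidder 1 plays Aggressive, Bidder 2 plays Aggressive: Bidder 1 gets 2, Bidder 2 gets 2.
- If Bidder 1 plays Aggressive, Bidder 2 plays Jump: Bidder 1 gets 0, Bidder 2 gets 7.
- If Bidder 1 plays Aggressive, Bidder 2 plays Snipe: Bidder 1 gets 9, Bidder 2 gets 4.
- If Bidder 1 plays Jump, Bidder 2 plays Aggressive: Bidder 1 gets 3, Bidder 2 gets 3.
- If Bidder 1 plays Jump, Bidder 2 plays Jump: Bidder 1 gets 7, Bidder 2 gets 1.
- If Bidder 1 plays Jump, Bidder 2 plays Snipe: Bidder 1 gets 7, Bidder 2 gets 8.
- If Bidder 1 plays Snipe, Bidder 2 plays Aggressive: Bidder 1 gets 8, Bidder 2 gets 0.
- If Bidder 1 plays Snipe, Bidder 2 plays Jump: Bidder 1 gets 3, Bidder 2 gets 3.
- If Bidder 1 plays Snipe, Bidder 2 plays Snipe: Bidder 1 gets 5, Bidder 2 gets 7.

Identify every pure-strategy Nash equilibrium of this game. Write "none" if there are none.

This game has no pure Nash equilibrium.

For each strategy profile, look for a profitable unilateral deviation.
(Aggressive, Aggressive): Bidder 1 can switch to Jump (2 → 3). Not NE.
(Aggressive, Jump): Bidder 1 can switch to Jump (0 → 7). Not NE.
(Aggressive, Snipe): Bidder 2 can switch to Jump (4 → 7). Not NE.
(Jump, Aggressive): Bidder 1 can switch to Snipe (3 → 8). Not NE.
(Jump, Jump): Bidder 2 can switch to Aggressive (1 → 3). Not NE.
(Jump, Snipe): Bidder 1 can switch to Aggressive (7 → 9). Not NE.
(Snipe, Aggressive): Bidder 2 can switch to Jump (0 → 3). Not NE.
(Snipe, Jump): Bidder 1 can switch to Jump (3 → 7). Not NE.
(The remaining 1 profile has a profitable deviation by the same check.)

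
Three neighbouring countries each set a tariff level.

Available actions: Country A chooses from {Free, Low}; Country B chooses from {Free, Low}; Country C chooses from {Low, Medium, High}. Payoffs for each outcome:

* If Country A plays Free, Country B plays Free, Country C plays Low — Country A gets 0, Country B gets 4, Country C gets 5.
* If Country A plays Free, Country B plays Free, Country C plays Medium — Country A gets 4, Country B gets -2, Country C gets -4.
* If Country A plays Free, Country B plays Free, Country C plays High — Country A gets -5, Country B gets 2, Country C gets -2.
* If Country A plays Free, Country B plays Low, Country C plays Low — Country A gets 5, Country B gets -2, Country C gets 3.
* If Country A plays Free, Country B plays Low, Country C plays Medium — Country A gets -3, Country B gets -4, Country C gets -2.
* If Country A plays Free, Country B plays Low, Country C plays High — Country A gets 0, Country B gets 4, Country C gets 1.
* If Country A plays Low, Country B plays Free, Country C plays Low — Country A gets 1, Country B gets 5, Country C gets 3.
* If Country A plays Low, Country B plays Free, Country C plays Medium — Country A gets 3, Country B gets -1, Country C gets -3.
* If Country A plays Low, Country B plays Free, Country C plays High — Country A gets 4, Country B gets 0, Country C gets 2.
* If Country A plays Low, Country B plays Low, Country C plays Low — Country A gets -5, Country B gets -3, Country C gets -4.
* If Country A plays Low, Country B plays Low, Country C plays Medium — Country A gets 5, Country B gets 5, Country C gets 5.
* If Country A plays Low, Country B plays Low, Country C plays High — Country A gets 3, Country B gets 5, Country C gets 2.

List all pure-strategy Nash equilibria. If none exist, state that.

Check each profile: it is a Nash equilibrium iff no player can strictly gain by switching unilaterally.
(Free, Free, Low): Country A can switch to Low (0 → 1). Not NE.
(Free, Free, Medium): Country C can switch to Low (-4 → 5). Not NE.
(Free, Free, High): Country A can switch to Low (-5 → 4). Not NE.
(Free, Low, Low): Country B can switch to Free (-2 → 4). Not NE.
(Free, Low, Medium): Country A can switch to Low (-3 → 5). Not NE.
(Free, Low, High): Country A can switch to Low (0 → 3). Not NE.
(Low, Free, Low): Country A gets 1, best alternative 0; Country B gets 5, best alternative -3; Country C gets 3, best alternative 2. No profitable deviation — NE.
(Low, Free, Medium): Country A can switch to Free (3 → 4). Not NE.
(Low, Free, High): Country B can switch to Low (0 → 5). Not NE.
(Low, Low, Low): Country A can switch to Free (-5 → 5). Not NE.
(Low, Low, Medium): Country A gets 5, best alternative -3; Country B gets 5, best alternative -1; Country C gets 5, best alternative 2. No profitable deviation — NE.
(Low, Low, High): Country C can switch to Medium (2 → 5). Not NE.

Pure-strategy Nash equilibria: (Low, Free, Low); (Low, Low, Medium)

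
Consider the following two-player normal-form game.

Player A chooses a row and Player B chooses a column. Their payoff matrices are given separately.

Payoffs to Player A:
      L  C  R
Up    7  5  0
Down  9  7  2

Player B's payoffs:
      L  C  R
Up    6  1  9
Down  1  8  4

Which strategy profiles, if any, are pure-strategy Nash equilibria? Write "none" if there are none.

(Up, L): Player A can switch to Down (7 → 9). Not NE.
(Up, C): Player A can switch to Down (5 → 7). Not NE.
(Up, R): Player A can switch to Down (0 → 2). Not NE.
(Down, L): Player B can switch to C (1 → 8). Not NE.
(Down, C): Player A gets 7, best alternative 5; Player B gets 8, best alternative 4. No profitable deviation — NE.
(Down, R): Player B can switch to C (4 → 8). Not NE.

The unique pure-strategy Nash equilibrium is (Down, C).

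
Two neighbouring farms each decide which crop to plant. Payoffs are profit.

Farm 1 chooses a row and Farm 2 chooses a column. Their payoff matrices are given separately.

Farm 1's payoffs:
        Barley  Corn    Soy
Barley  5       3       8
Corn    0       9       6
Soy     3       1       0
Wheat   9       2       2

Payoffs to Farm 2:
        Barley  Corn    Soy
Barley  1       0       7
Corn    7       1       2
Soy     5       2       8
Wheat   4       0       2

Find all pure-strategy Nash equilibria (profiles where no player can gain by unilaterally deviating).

(Barley, Soy), (Wheat, Barley)

Farm 1 against Barley: payoffs 5, 0, 3, 9 → best response Wheat.
Farm 1 against Corn: payoffs 3, 9, 1, 2 → best response Corn.
Farm 1 against Soy: payoffs 8, 6, 0, 2 → best response Barley.
Farm 2 against Barley: payoffs 1, 0, 7 → best response Soy.
Farm 2 against Corn: payoffs 7, 1, 2 → best response Barley.
Farm 2 against Soy: payoffs 5, 2, 8 → best response Soy.
Farm 2 against Wheat: payoffs 4, 0, 2 → best response Barley.
Mutual best responses: (Barley, Soy); (Wheat, Barley).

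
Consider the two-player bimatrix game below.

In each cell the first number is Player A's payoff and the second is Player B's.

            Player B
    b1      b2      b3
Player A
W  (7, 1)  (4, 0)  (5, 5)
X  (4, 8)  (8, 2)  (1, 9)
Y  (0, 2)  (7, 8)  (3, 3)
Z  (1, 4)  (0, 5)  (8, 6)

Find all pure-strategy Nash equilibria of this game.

Player A against b1: payoffs 7, 4, 0, 1 → best response W.
Player A against b2: payoffs 4, 8, 7, 0 → best response X.
Player A against b3: payoffs 5, 1, 3, 8 → best response Z.
Player B against W: payoffs 1, 0, 5 → best response b3.
Player B against X: payoffs 8, 2, 9 → best response b3.
Player B against Y: payoffs 2, 8, 3 → best response b2.
Player B against Z: payoffs 4, 5, 6 → best response b3.
Mutual best responses: (Z, b3).

The unique pure-strategy Nash equilibrium is (Z, b3).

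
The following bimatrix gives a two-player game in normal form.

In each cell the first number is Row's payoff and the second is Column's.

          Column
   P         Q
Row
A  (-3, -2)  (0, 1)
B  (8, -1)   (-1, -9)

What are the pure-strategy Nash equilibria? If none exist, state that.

Check each profile: it is a Nash equilibrium iff no player can strictly gain by switching unilaterally.
(A, P): Row can switch to B (-3 → 8). Not NE.
(A, Q): Row gets 0, best alternative -1; Column gets 1, best alternative -2. No profitable deviation — NE.
(B, P): Row gets 8, best alternative -3; Column gets -1, best alternative -9. No profitable deviation — NE.
(B, Q): Row can switch to A (-1 → 0). Not NE.

The pure Nash equilibria are (A, Q) and (B, P).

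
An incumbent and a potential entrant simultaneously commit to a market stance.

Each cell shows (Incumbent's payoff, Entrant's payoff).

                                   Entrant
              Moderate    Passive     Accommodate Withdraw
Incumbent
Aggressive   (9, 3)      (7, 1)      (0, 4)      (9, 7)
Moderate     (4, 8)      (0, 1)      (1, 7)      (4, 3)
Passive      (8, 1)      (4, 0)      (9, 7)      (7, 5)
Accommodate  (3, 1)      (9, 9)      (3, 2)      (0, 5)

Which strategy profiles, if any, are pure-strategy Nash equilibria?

Check each profile: it is a Nash equilibrium iff no player can strictly gain by switching unilaterally.
(Aggressive, Moderate): Entrant can switch to Accommodate (3 → 4). Not NE.
(Aggressive, Passive): Incumbent can switch to Accommodate (7 → 9). Not NE.
(Aggressive, Accommodate): Incumbent can switch to Moderate (0 → 1). Not NE.
(Aggressive, Withdraw): Incumbent gets 9, best alternative 7; Entrant gets 7, best alternative 4. No profitable deviation — NE.
(Moderate, Moderate): Incumbent can switch to Aggressive (4 → 9). Not NE.
(Moderate, Passive): Incumbent can switch to Aggressive (0 → 7). Not NE.
(Moderate, Accommodate): Incumbent can switch to Passive (1 → 9). Not NE.
(Moderate, Withdraw): Incumbent can switch to Aggressive (4 → 9). Not NE.
(Passive, Moderate): Incumbent can switch to Aggressive (8 → 9). Not NE.
(Passive, Passive): Incumbent can switch to Aggressive (4 → 7). Not NE.
(Passive, Accommodate): Incumbent gets 9, best alternative 3; Entrant gets 7, best alternative 5. No profitable deviation — NE.
(Passive, Withdraw): Incumbent can switch to Aggressive (7 → 9). Not NE.
(Accommodate, Moderate): Incumbent can switch to Aggressive (3 → 9). Not NE.
(Accommodate, Passive): Incumbent gets 9, best alternative 7; Entrant gets 9, best alternative 5. No profitable deviation — NE.
(Accommodate, Accommodate): Incumbent can switch to Passive (3 → 9). Not NE.
(The remaining 1 profile has a profitable deviation by the same check.)

The pure Nash equilibria are (Aggressive, Withdraw) and (Passive, Accommodate) and (Accommodate, Passive).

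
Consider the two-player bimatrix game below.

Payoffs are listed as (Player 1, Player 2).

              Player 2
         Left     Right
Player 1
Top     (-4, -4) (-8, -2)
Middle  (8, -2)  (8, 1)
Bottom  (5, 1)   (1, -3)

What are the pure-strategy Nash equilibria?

(Middle, Right)

(Top, Left): Player 1 can switch to Middle (-4 → 8). Not NE.
(Top, Right): Player 1 can switch to Middle (-8 → 8). Not NE.
(Middle, Left): Player 2 can switch to Right (-2 → 1). Not NE.
(Middle, Right): Player 1 gets 8, best alternative 1; Player 2 gets 1, best alternative -2. No profitable deviation — NE.
(Bottom, Left): Player 1 can switch to Middle (5 → 8). Not NE.
(Bottom, Right): Player 1 can switch to Middle (1 → 8). Not NE.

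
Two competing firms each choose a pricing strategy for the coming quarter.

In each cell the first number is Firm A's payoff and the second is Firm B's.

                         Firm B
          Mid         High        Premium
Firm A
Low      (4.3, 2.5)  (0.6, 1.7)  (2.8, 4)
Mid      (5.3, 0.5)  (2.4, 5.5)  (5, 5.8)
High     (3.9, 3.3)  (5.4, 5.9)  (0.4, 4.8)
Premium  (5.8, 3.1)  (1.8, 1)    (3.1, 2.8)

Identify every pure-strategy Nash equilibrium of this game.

(Low, Mid): Firm A can switch to Mid (4.3 → 5.3). Not NE.
(Low, High): Firm A can switch to Mid (0.6 → 2.4). Not NE.
(Low, Premium): Firm A can switch to Mid (2.8 → 5). Not NE.
(Mid, Mid): Firm A can switch to Premium (5.3 → 5.8). Not NE.
(Mid, High): Firm A can switch to High (2.4 → 5.4). Not NE.
(Mid, Premium): Firm A gets 5, best alternative 3.1; Firm B gets 5.8, best alternative 5.5. No profitable deviation — NE.
(High, Mid): Firm A can switch to Low (3.9 → 4.3). Not NE.
(High, High): Firm A gets 5.4, best alternative 2.4; Firm B gets 5.9, best alternative 4.8. No profitable deviation — NE.
(High, Premium): Firm A can switch to Low (0.4 → 2.8). Not NE.
(Premium, Mid): Firm A gets 5.8, best alternative 5.3; Firm B gets 3.1, best alternative 2.8. No profitable deviation — NE.
(Premium, High): Firm A can switch to Mid (1.8 → 2.4). Not NE.
(Premium, Premium): Firm A can switch to Mid (3.1 → 5). Not NE.

Pure-strategy Nash equilibria: (Mid, Premium) and (High, High) and (Premium, Mid)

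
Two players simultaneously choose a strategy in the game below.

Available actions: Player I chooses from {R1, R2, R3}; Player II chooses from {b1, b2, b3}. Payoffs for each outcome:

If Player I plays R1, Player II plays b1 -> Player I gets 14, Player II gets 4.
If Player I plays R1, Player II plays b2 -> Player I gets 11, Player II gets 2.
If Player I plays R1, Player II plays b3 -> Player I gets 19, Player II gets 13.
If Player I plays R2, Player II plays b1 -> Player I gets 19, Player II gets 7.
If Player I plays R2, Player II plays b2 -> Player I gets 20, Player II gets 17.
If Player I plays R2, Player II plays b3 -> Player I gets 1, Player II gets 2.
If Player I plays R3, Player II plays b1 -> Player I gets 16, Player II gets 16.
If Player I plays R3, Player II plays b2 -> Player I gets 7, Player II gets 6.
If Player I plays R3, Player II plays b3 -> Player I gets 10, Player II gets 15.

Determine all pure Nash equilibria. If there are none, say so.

The pure Nash equilibria are (R1, b3), (R2, b2).

(R1, b1): Player I can switch to R2 (14 → 19). Not NE.
(R1, b2): Player I can switch to R2 (11 → 20). Not NE.
(R1, b3): Player I gets 19, best alternative 10; Player II gets 13, best alternative 4. No profitable deviation — NE.
(R2, b1): Player II can switch to b2 (7 → 17). Not NE.
(R2, b2): Player I gets 20, best alternative 11; Player II gets 17, best alternative 7. No profitable deviation — NE.
(R2, b3): Player I can switch to R1 (1 → 19). Not NE.
(R3, b1): Player I can switch to R2 (16 → 19). Not NE.
(R3, b2): Player I can switch to R1 (7 → 11). Not NE.
(R3, b3): Player I can switch to R1 (10 → 19). Not NE.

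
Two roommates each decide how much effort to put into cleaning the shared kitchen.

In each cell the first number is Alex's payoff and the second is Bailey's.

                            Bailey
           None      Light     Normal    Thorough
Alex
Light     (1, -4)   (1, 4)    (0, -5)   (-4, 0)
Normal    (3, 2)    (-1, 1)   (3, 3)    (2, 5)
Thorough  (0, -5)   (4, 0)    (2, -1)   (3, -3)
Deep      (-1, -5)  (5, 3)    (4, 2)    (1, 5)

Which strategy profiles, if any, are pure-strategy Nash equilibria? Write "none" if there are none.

Alex against None: payoffs 1, 3, 0, -1 → best response Normal.
Alex against Light: payoffs 1, -1, 4, 5 → best response Deep.
Alex against Normal: payoffs 0, 3, 2, 4 → best response Deep.
Alex against Thorough: payoffs -4, 2, 3, 1 → best response Thorough.
Bailey against Light: payoffs -4, 4, -5, 0 → best response Light.
Bailey against Normal: payoffs 2, 1, 3, 5 → best response Thorough.
Bailey against Thorough: payoffs -5, 0, -1, -3 → best response Light.
Bailey against Deep: payoffs -5, 3, 2, 5 → best response Thorough.
No profile is a mutual best response for all players.

This game has no pure Nash equilibrium.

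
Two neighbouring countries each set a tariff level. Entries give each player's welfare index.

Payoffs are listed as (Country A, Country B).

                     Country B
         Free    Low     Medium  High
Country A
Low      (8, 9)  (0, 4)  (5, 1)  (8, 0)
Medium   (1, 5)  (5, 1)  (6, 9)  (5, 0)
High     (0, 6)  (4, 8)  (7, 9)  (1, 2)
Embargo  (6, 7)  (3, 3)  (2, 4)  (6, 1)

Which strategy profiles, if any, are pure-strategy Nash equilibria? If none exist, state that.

For each strategy profile, look for a profitable unilateral deviation.
(Low, Free): Country A gets 8, best alternative 6; Country B gets 9, best alternative 4. No profitable deviation — NE.
(Low, Low): Country A can switch to Medium (0 → 5). Not NE.
(Low, Medium): Country A can switch to Medium (5 → 6). Not NE.
(Low, High): Country B can switch to Free (0 → 9). Not NE.
(Medium, Free): Country A can switch to Low (1 → 8). Not NE.
(Medium, Low): Country B can switch to Free (1 → 5). Not NE.
(Medium, Medium): Country A can switch to High (6 → 7). Not NE.
(Medium, High): Country A can switch to Low (5 → 8). Not NE.
(High, Free): Country A can switch to Low (0 → 8). Not NE.
(High, Low): Country A can switch to Medium (4 → 5). Not NE.
(High, Medium): Country A gets 7, best alternative 6; Country B gets 9, best alternative 8. No profitable deviation — NE.
(High, High): Country A can switch to Low (1 → 8). Not NE.
(The remaining 4 profiles each have a profitable deviation by the same check.)

(Low, Free) and (High, Medium)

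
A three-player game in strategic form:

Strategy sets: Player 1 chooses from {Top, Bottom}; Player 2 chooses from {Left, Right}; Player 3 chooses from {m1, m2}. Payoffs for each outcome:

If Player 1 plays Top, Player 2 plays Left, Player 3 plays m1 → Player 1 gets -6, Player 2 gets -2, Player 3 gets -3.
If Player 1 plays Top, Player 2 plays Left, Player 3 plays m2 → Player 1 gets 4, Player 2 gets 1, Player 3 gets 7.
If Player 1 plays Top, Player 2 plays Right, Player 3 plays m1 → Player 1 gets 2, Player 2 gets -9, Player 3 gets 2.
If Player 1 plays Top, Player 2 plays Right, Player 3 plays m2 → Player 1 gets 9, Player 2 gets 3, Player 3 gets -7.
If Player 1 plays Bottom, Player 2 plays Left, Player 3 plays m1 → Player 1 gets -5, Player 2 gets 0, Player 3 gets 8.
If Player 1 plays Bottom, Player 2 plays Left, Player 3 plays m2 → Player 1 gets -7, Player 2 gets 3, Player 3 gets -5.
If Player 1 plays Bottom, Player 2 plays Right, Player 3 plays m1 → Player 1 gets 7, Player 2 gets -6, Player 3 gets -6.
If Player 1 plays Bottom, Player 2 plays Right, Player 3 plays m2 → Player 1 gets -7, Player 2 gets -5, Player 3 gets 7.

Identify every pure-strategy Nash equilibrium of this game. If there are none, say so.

Player 1 against (Left, m1): payoffs -6, -5 → best response Bottom.
Player 1 against (Left, m2): payoffs 4, -7 → best response Top.
Player 1 against (Right, m1): payoffs 2, 7 → best response Bottom.
Player 1 against (Right, m2): payoffs 9, -7 → best response Top.
Player 2 against (Top, m1): payoffs -2, -9 → best response Left.
Player 2 against (Top, m2): payoffs 1, 3 → best response Right.
Player 2 against (Bottom, m1): payoffs 0, -6 → best response Left.
Player 2 against (Bottom, m2): payoffs 3, -5 → best response Left.
Player 3 against (Top, Left): payoffs -3, 7 → best response m2.
Player 3 against (Top, Right): payoffs 2, -7 → best response m1.
Player 3 against (Bottom, Left): payoffs 8, -5 → best response m1.
Player 3 against (Bottom, Right): payoffs -6, 7 → best response m2.
Mutual best responses: (Bottom, Left, m1).

Pure NE: (Bottom, Left, m1)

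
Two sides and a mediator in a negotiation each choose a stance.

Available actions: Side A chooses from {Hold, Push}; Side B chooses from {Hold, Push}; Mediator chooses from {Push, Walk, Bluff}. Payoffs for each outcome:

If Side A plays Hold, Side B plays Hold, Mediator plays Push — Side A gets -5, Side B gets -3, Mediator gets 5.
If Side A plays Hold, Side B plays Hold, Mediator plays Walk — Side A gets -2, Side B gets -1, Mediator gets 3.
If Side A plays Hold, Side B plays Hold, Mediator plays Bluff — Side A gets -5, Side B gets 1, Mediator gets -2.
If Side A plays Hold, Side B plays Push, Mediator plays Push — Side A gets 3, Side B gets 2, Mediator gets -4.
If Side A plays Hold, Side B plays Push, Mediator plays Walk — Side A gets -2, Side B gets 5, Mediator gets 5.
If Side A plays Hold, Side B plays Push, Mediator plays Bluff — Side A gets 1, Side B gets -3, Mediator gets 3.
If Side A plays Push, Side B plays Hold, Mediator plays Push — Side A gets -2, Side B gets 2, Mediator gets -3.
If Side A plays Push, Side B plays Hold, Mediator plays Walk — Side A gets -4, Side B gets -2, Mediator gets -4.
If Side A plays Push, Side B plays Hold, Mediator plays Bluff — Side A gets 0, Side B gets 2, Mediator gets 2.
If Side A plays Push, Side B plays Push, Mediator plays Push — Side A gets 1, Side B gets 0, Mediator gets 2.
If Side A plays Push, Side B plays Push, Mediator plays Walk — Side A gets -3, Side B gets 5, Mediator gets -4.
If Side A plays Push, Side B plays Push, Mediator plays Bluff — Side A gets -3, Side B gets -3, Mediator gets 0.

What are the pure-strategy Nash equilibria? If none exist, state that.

(Hold, Hold, Push): Side A can switch to Push (-5 → -2). Not NE.
(Hold, Hold, Walk): Side B can switch to Push (-1 → 5). Not NE.
(Hold, Hold, Bluff): Side A can switch to Push (-5 → 0). Not NE.
(Hold, Push, Push): Mediator can switch to Walk (-4 → 5). Not NE.
(Hold, Push, Walk): Side A gets -2, best alternative -3; Side B gets 5, best alternative -1; Mediator gets 5, best alternative 3. No profitable deviation — NE.
(Hold, Push, Bluff): Side B can switch to Hold (-3 → 1). Not NE.
(Push, Hold, Push): Mediator can switch to Bluff (-3 → 2). Not NE.
(Push, Hold, Walk): Side A can switch to Hold (-4 → -2). Not NE.
(Push, Hold, Bluff): Side A gets 0, best alternative -5; Side B gets 2, best alternative -3; Mediator gets 2, best alternative -3. No profitable deviation — NE.
(Push, Push, Push): Side A can switch to Hold (1 → 3). Not NE.
(Push, Push, Walk): Side A can switch to Hold (-3 → -2). Not NE.
(Push, Push, Bluff): Side A can switch to Hold (-3 → 1). Not NE.

The pure Nash equilibria are (Hold, Push, Walk) and (Push, Hold, Bluff).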